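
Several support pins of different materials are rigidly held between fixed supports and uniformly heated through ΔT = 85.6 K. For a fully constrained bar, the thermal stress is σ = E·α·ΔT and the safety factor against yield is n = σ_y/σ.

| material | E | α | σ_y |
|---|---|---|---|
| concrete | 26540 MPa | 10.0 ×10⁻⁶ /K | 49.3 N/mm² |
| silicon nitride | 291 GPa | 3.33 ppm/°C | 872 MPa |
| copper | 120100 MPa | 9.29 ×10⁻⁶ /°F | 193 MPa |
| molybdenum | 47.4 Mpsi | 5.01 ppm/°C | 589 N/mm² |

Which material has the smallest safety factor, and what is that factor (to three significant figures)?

copper, n = 1.12

Converting E to GPa, α to ×10⁻⁶/K, σ_y to MPa, then σ and n for each:
  concrete: E = 26.54, α = 10.0, σ_y = 49.30 → σ = 22.7 MPa, n = 2.17
  silicon nitride: E = 291.0, α = 3.33, σ_y = 872.0 → σ = 82.9 MPa, n = 10.5
  copper: E = 120.1, α = 16.7, σ_y = 193.0 → σ = 172 MPa, n = 1.12
  molybdenum: E = 326.8, α = 5.01, σ_y = 589.0 → σ = 140 MPa, n = 4.20
Copper has the lowest safety factor, n = 1.12.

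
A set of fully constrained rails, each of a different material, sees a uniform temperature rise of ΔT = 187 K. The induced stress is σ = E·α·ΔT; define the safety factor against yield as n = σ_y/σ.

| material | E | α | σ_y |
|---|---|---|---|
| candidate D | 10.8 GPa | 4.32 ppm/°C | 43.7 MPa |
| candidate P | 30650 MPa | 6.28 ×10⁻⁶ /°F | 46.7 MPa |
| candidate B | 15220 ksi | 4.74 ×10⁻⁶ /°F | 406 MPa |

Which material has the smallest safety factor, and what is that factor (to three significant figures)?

Per material, after unit conversion:
  candidate D: E = 10.80, α = 4.32, σ_y = 43.70 → σ = 8.72 MPa, n = 5.01
  candidate P: E = 30.65, α = 11.3, σ_y = 46.70 → σ = 64.8 MPa, n = 0.721
  candidate B: E = 104.9, α = 8.53, σ_y = 406.0 → σ = 167 MPa, n = 2.42
The minimum is candidate P at n = 0.721.

candidate P, n = 0.721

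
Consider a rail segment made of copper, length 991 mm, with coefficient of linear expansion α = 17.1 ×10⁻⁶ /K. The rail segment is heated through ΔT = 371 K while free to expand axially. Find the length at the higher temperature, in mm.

997.29 mm

ΔL = α·L₀·ΔT = 17.1×10⁻⁶ × 991 mm × 371.0 K = 6.29 mm.
L = L₀ + ΔL = 991 + 6.29 = 997.29 mm.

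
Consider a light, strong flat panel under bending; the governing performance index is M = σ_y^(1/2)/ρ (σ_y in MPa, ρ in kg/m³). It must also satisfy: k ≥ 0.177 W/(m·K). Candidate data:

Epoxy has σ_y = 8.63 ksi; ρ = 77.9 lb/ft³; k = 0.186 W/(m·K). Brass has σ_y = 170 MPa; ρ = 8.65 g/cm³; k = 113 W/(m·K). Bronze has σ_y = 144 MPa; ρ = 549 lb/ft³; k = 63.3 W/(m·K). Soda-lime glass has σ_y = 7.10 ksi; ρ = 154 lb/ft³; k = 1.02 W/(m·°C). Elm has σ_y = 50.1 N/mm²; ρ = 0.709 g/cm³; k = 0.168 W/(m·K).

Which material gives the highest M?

Screen on constraints: k ≥ 0.177 W/(m·K). Survivors: epoxy, brass, bronze, soda-lime glass.
Normalizing units and computing the index:
  epoxy: σ_y = 59.50 MPa, ρ = 1248 kg/m³
  brass: σ_y = 170.0 MPa, ρ = 8650 kg/m³
  bronze: σ_y = 144.0 MPa, ρ = 8794 kg/m³
  soda-lime glass: σ_y = 48.95 MPa, ρ = 2467 kg/m³
  epoxy: M = 6.18×10⁻³
  soda-lime glass: M = 2.84×10⁻³
  brass: M = 1.51×10⁻³
  bronze: M = 1.36×10⁻³
Epoxy ranks first.

epoxy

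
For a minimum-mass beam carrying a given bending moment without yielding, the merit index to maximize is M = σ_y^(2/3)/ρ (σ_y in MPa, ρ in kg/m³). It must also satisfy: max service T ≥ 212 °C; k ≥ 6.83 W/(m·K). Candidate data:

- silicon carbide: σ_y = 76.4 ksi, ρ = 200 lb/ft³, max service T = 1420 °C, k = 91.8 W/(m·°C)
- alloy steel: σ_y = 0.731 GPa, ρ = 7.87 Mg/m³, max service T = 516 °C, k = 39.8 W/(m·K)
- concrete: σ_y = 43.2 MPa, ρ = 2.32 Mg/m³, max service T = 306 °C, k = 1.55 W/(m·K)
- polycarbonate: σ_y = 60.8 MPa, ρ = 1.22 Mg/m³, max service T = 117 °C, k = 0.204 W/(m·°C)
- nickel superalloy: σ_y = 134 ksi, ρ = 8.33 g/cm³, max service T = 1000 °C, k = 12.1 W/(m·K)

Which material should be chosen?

Screen on constraints: max service T ≥ 212 °C; k ≥ 6.83 W/(m·K). Survivors: silicon carbide, alloy steel, nickel superalloy.
Normalizing units and computing the index:
  silicon carbide: σ_y = 526.8 MPa, ρ = 3204 kg/m³
  alloy steel: σ_y = 731.0 MPa, ρ = 7870 kg/m³
  nickel superalloy: σ_y = 923.9 MPa, ρ = 8330 kg/m³
  silicon carbide: M = 20.4×10⁻³
  nickel superalloy: M = 11.4×10⁻³
  alloy steel: M = 10.3×10⁻³
The maximum is for silicon carbide.

silicon carbide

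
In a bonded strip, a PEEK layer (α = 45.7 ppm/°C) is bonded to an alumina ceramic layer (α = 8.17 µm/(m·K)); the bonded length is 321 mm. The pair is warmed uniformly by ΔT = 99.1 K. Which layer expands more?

PEEK

α(PEEK) = 45.7×10⁻⁶/K vs α(alumina ceramic) = 8.17×10⁻⁶/K.
Higher α expands more for the same ΔT: PEEK.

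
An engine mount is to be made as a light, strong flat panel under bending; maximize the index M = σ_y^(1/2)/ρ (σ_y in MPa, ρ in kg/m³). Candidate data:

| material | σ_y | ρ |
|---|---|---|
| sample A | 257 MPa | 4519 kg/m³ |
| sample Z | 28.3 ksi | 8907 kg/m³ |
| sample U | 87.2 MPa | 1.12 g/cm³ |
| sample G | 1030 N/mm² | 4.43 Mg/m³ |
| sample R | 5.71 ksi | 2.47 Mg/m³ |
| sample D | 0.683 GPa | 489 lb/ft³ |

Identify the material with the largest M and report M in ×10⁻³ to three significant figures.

sample U, M = 8.34×10⁻³

Normalizing units and computing the index:
  sample A: σ_y = 257.0 MPa, ρ = 4519 kg/m³
  sample Z: σ_y = 195.1 MPa, ρ = 8907 kg/m³
  sample U: σ_y = 87.20 MPa, ρ = 1120 kg/m³
  sample G: σ_y = 1030 MPa, ρ = 4430 kg/m³
  sample R: σ_y = 39.37 MPa, ρ = 2470 kg/m³
  sample D: σ_y = 683.0 MPa, ρ = 7833 kg/m³
  sample U: M = 8.34×10⁻³
  sample G: M = 7.24×10⁻³
  sample A: M = 3.55×10⁻³
  sample D: M = 3.34×10⁻³
  sample R: M = 2.54×10⁻³
  sample Z: M = 1.57×10⁻³
The maximum is for sample U.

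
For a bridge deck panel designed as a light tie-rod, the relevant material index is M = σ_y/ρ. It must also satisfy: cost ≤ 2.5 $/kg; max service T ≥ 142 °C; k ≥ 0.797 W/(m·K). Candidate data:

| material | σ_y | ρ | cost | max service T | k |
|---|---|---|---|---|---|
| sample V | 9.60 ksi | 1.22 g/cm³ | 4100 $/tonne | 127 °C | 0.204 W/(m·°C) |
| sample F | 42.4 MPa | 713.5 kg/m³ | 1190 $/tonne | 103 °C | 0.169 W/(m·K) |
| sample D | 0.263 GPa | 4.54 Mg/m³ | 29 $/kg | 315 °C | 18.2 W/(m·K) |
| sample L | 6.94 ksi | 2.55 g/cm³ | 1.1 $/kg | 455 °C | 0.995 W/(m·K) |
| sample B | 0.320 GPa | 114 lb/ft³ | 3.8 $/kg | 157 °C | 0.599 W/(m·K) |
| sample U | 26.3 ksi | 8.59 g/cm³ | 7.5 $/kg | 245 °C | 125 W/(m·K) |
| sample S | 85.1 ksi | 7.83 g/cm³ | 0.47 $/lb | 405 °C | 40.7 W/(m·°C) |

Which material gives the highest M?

Screen on constraints: cost ≤ 2.5 $/kg; max service T ≥ 142 °C; k ≥ 0.797 W/(m·K). Survivors: sample L, sample S.
Putting every candidate on a common basis:
  sample L: σ_y = 47.85 MPa, ρ = 2550 kg/m³
  sample S: σ_y = 586.7 MPa, ρ = 7830 kg/m³
  sample S: M = 74.9 kN·m/kg
  sample L: M = 18.8 kN·m/kg
Highest index: sample S.

sample S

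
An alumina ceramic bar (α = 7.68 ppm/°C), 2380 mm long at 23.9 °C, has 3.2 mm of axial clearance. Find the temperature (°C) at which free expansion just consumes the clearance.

199 °C

α·L₀·ΔT = 3.2 mm ⇒ ΔT = 3.2 / (7.68×10⁻⁶ × 2380.0) = 175.1 K.
T = 23.9 + 175.1 = 199.0 °C.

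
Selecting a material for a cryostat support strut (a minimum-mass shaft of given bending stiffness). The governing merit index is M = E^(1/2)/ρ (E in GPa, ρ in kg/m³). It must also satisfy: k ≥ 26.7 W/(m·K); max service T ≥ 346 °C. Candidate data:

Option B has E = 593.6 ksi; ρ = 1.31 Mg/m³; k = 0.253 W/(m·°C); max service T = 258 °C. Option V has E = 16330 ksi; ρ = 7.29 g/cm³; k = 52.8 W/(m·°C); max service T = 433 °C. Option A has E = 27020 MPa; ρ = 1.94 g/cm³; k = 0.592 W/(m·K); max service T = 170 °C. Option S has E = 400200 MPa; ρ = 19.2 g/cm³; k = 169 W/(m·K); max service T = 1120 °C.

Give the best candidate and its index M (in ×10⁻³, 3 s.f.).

Screen on constraints: k ≥ 26.7 W/(m·K); max service T ≥ 346 °C. Survivors: option V, option S.
Normalizing units and computing the index:
  option V: E = 112.6 GPa, ρ = 7290 kg/m³
  option S: E = 400.2 GPa, ρ = 19200 kg/m³
  option V: M = 1.46×10⁻³
  option S: M = 1.04×10⁻³
Option V ranks first.

option V, M = 1.46×10⁻³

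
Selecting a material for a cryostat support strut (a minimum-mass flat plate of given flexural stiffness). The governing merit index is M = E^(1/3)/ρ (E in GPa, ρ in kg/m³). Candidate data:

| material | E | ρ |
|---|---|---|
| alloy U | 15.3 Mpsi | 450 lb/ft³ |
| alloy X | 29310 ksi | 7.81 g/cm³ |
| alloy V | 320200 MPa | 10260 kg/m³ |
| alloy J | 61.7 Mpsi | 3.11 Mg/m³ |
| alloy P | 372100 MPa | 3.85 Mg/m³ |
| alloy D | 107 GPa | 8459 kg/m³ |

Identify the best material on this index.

Convert each candidate to consistent units, then evaluate M:
  alloy U: E = 105.5 GPa, ρ = 7208 kg/m³
  alloy X: E = 202.1 GPa, ρ = 7810 kg/m³
  alloy V: E = 320.2 GPa, ρ = 10260 kg/m³
  alloy J: E = 425.4 GPa, ρ = 3110 kg/m³
  alloy P: E = 372.1 GPa, ρ = 3850 kg/m³
  alloy D: E = 107.0 GPa, ρ = 8459 kg/m³
  alloy J: M = 2.42×10⁻³
  alloy P: M = 1.87×10⁻³
  alloy X: M = 0.751×10⁻³
  alloy V: M = 0.667×10⁻³
  alloy U: M = 0.655×10⁻³
  alloy D: M = 0.561×10⁻³
Alloy J has the largest M.

alloy J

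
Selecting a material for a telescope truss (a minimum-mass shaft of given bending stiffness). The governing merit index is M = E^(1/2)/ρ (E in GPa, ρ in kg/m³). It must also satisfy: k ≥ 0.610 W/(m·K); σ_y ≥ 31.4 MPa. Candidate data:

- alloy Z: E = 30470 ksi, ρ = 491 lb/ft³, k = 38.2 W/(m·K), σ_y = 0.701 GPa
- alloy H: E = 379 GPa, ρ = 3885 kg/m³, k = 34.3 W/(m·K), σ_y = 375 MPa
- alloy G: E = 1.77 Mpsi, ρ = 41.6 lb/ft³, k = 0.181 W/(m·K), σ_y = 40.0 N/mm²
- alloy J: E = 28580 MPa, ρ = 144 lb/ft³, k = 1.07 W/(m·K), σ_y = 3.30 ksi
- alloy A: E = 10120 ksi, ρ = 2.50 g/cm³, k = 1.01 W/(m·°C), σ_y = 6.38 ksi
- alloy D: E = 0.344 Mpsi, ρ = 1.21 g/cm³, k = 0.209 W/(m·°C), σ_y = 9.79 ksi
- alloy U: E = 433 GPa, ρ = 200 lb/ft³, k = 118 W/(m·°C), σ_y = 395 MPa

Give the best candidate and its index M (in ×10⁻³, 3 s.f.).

Screen on constraints: k ≥ 0.610 W/(m·K); σ_y ≥ 31.4 MPa. Survivors: alloy Z, alloy H, alloy A, alloy U.
In SI units:
  alloy Z: E = 210.1 GPa, ρ = 7865 kg/m³
  alloy H: E = 379.0 GPa, ρ = 3885 kg/m³
  alloy A: E = 69.77 GPa, ρ = 2500 kg/m³
  alloy U: E = 433.0 GPa, ρ = 3204 kg/m³
  alloy U: M = 6.50×10⁻³
  alloy H: M = 5.01×10⁻³
  alloy A: M = 3.34×10⁻³
  alloy Z: M = 1.84×10⁻³
Alloy U has the largest M.

alloy U, M = 6.50×10⁻³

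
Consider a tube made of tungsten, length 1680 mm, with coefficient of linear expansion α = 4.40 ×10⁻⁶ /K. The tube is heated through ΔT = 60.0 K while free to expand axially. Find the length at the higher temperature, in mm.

1680.4 mm

ΔL = α·L₀·ΔT = 4.40×10⁻⁶ × 1680 mm × 60.00 K = 0.444 mm.
L = L₀ + ΔL = 1680 + 0.444 = 1680.4 mm.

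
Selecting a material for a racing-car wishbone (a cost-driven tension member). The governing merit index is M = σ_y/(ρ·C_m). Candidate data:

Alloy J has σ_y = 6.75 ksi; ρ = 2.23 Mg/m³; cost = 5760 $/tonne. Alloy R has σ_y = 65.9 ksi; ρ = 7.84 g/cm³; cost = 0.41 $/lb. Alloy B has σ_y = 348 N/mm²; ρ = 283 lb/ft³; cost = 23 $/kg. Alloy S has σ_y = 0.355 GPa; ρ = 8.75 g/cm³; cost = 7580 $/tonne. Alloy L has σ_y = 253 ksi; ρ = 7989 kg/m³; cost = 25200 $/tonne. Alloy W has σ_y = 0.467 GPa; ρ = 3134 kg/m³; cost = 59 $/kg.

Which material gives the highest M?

alloy R

Putting every candidate on a common basis:
  alloy J: σ_y = 46.54 MPa, ρ = 2230 kg/m³, cost = 5.760 $/kg
  alloy R: σ_y = 454.4 MPa, ρ = 7840 kg/m³, cost = 0.9039 $/kg
  alloy B: σ_y = 348.0 MPa, ρ = 4533 kg/m³, cost = 23.00 $/kg
  alloy S: σ_y = 355.0 MPa, ρ = 8750 kg/m³, cost = 7.580 $/kg
  alloy L: σ_y = 1744 MPa, ρ = 7989 kg/m³, cost = 25.20 $/kg
  alloy W: σ_y = 467.0 MPa, ρ = 3134 kg/m³, cost = 59.00 $/kg
  alloy R: M = 64.1 kN·m per $
  alloy L: M = 8.66 kN·m per $
  alloy S: M = 5.35 kN·m per $
  alloy J: M = 3.62 kN·m per $
  alloy B: M = 3.34 kN·m per $
  alloy W: M = 2.53 kN·m per $
Highest index: alloy R.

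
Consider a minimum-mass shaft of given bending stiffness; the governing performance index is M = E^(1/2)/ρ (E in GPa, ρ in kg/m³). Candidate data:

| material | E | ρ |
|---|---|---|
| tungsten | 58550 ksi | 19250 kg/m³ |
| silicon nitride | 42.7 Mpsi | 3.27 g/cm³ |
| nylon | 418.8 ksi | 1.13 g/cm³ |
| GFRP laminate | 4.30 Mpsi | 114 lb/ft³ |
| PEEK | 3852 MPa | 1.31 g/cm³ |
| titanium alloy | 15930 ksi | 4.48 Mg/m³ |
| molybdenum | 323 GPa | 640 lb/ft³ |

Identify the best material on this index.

Putting every candidate on a common basis:
  tungsten: E = 403.7 GPa, ρ = 19250 kg/m³
  silicon nitride: E = 294.4 GPa, ρ = 3270 kg/m³
  nylon: E = 2.888 GPa, ρ = 1130 kg/m³
  GFRP laminate: E = 29.65 GPa, ρ = 1826 kg/m³
  PEEK: E = 3.852 GPa, ρ = 1310 kg/m³
  titanium alloy: E = 109.8 GPa, ρ = 4480 kg/m³
  molybdenum: E = 323.0 GPa, ρ = 10250 kg/m³
  silicon nitride: M = 5.25×10⁻³
  GFRP laminate: M = 2.98×10⁻³
  titanium alloy: M = 2.34×10⁻³
  molybdenum: M = 1.75×10⁻³
  nylon: M = 1.50×10⁻³
  PEEK: M = 1.50×10⁻³
  tungsten: M = 1.04×10⁻³
The maximum is for silicon nitride.

silicon nitride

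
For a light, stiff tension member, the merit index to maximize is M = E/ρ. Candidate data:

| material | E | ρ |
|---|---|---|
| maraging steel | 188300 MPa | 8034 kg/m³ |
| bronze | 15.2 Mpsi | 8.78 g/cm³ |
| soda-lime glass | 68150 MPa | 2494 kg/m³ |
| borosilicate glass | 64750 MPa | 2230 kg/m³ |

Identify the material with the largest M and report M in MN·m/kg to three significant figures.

Putting every candidate on a common basis:
  maraging steel: E = 188.3 GPa, ρ = 8034 kg/m³
  bronze: E = 104.8 GPa, ρ = 8780 kg/m³
  soda-lime glass: E = 68.15 GPa, ρ = 2494 kg/m³
  borosilicate glass: E = 64.75 GPa, ρ = 2230 kg/m³
  borosilicate glass: M = 29.0 MN·m/kg
  soda-lime glass: M = 27.3 MN·m/kg
  maraging steel: M = 23.4 MN·m/kg
  bronze: M = 11.9 MN·m/kg
Highest index: borosilicate glass.

borosilicate glass, M = 29.0 MN·m/kg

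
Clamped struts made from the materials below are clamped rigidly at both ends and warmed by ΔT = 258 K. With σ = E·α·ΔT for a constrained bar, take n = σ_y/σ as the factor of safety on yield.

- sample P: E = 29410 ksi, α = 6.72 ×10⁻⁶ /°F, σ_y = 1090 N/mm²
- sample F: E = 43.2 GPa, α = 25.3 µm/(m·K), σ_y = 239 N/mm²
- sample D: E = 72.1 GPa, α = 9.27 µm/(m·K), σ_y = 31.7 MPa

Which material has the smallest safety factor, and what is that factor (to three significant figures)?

Per material, after unit conversion:
  sample P: E = 202.8, α = 12.1, σ_y = 1090 → σ = 633 MPa, n = 1.72
  sample F: E = 43.20, α = 25.3, σ_y = 239.0 → σ = 282 MPa, n = 0.848
  sample D: E = 72.10, α = 9.27, σ_y = 31.70 → σ = 172 MPa, n = 0.184
Smallest n: sample D with n = 0.184.

sample D, n = 0.184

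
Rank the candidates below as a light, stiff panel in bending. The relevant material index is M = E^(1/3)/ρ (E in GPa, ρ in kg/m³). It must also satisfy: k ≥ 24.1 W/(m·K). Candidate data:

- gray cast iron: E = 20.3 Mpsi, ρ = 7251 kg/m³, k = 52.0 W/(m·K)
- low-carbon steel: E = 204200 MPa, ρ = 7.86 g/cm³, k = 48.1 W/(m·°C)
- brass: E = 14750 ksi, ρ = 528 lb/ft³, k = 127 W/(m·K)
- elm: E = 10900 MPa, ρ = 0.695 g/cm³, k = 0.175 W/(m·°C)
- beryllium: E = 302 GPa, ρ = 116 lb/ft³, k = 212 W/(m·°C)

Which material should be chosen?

Screen on constraints: k ≥ 24.1 W/(m·K). Survivors: gray cast iron, low-carbon steel, brass, beryllium.
Putting every candidate on a common basis:
  gray cast iron: E = 140.0 GPa, ρ = 7251 kg/m³
  low-carbon steel: E = 204.2 GPa, ρ = 7860 kg/m³
  brass: E = 101.7 GPa, ρ = 8458 kg/m³
  beryllium: E = 302.0 GPa, ρ = 1858 kg/m³
  beryllium: M = 3.61×10⁻³
  low-carbon steel: M = 0.749×10⁻³
  gray cast iron: M = 0.716×10⁻³
  brass: M = 0.552×10⁻³
The maximum is for beryllium.

beryllium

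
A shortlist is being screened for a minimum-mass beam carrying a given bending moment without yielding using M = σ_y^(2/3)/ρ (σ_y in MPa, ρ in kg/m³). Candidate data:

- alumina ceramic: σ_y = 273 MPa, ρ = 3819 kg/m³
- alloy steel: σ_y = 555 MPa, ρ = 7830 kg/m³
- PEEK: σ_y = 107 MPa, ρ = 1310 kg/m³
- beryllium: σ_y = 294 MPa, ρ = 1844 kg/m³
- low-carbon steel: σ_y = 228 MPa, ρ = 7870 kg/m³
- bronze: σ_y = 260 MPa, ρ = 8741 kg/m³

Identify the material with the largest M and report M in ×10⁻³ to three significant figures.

beryllium, M = 24.0×10⁻³

Per-candidate index values:
  beryllium: M = 24.0×10⁻³
  PEEK: M = 17.2×10⁻³
  alumina ceramic: M = 11.0×10⁻³
  alloy steel: M = 8.63×10⁻³
  low-carbon steel: M = 4.74×10⁻³
  bronze: M = 4.66×10⁻³
Beryllium has the largest M.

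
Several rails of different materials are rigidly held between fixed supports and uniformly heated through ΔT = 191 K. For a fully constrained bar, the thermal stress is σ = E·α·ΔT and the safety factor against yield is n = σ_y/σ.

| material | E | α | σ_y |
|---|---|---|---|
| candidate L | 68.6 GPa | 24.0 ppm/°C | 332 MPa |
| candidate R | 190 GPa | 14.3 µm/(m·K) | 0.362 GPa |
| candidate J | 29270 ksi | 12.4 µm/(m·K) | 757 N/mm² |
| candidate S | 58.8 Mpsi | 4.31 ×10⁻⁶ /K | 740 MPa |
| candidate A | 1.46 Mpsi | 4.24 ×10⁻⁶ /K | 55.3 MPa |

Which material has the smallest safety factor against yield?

candidate R

In consistent units (E in GPa, α in ×10⁻⁶/K, σ_y in MPa):
  candidate L: E = 68.60, α = 24.0, σ_y = 332.0 → σ = 314 MPa, n = 1.06
  candidate R: E = 190.0, α = 14.3, σ_y = 362.0 → σ = 519 MPa, n = 0.698
  candidate J: E = 201.8, α = 12.4, σ_y = 757.0 → σ = 478 MPa, n = 1.58
  candidate S: E = 405.4, α = 4.31, σ_y = 740.0 → σ = 334 MPa, n = 2.22
  candidate A: E = 10.07, α = 4.24, σ_y = 55.30 → σ = 8.15 MPa, n = 6.78
The minimum is candidate R at n = 0.698.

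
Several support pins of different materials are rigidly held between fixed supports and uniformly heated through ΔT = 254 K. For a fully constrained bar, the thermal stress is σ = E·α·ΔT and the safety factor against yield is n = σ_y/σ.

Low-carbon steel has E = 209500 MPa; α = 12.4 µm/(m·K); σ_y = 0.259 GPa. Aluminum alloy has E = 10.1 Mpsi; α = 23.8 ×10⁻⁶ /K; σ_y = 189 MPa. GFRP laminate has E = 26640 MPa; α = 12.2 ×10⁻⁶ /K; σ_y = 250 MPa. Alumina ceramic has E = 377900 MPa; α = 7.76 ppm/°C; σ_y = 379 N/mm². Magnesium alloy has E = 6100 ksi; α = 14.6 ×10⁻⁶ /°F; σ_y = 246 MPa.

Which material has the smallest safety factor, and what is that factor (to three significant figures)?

In consistent units (E in GPa, α in ×10⁻⁶/K, σ_y in MPa):
  low-carbon steel: E = 209.5, α = 12.4, σ_y = 259.0 → σ = 660 MPa, n = 0.393
  aluminum alloy: E = 69.64, α = 23.8, σ_y = 189.0 → σ = 421 MPa, n = 0.449
  GFRP laminate: E = 26.64, α = 12.2, σ_y = 250.0 → σ = 82.6 MPa, n = 3.03
  alumina ceramic: E = 377.9, α = 7.76, σ_y = 379.0 → σ = 745 MPa, n = 0.509
  magnesium alloy: E = 42.06, α = 26.3, σ_y = 246.0 → σ = 281 MPa, n = 0.876
Low-carbon steel has the lowest safety factor, n = 0.393.

low-carbon steel, n = 0.393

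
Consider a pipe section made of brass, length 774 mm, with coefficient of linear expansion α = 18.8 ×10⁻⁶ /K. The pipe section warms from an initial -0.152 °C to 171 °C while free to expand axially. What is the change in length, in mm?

ΔT = 171 − (-0.152) = 171.2 K.
ΔL = α·L₀·ΔT = 18.8×10⁻⁶ × 774 mm × 171.2 K = 2.49 mm.

2.49 mm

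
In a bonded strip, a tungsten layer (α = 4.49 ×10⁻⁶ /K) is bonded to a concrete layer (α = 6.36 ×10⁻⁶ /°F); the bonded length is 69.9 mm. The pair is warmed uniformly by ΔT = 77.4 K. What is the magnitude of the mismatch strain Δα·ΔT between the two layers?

5.39×10⁻⁴

concrete: α = 6.36×10⁻⁶/°F × 9/5 = 11.4×10⁻⁶/K.
Δα = |4.49 − 11.4|×10⁻⁶/K = 6.96×10⁻⁶/K.
Mismatch strain = Δα·ΔT = 6.96×10⁻⁶ × 77.4 = 5.39×10⁻⁴.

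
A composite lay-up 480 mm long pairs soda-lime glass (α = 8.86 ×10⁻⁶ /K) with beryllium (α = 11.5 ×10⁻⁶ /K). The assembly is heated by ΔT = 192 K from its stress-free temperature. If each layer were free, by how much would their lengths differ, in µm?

Δα = |8.86 − 11.5|×10⁻⁶/K = 2.64×10⁻⁶/K.
ΔL_mismatch = Δα·L·ΔT = 2.64×10⁻⁶ × 480.0 mm × 192.0 K = 243 µm.

243 µm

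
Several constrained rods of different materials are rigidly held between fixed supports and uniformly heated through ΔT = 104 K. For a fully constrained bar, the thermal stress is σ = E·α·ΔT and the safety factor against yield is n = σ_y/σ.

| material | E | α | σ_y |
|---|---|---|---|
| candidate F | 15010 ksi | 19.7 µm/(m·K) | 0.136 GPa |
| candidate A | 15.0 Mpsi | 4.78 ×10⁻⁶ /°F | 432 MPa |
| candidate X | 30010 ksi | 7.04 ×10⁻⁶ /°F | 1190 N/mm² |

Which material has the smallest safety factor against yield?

candidate F

In consistent units (E in GPa, α in ×10⁻⁶/K, σ_y in MPa):
  candidate F: E = 103.5, α = 19.7, σ_y = 136.0 → σ = 212 MPa, n = 0.641
  candidate A: E = 103.4, α = 8.60, σ_y = 432.0 → σ = 92.5 MPa, n = 4.67
  candidate X: E = 206.9, α = 12.7, σ_y = 1190 → σ = 273 MPa, n = 4.36
Smallest n: candidate F with n = 0.641.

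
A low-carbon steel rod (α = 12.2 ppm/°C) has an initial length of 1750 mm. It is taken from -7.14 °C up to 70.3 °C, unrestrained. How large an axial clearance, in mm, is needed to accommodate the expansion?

ΔT = 70.3 − (-7.14) = 77.44 K.
ΔL = α·L₀·ΔT = 12.2×10⁻⁶ × 1750 mm × 77.44 K = 1.65 mm.

1.65 mm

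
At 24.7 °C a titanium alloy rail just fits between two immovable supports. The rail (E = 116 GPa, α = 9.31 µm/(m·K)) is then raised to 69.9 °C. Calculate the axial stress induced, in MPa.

48.8 MPa

ΔT = 45.20 K. Constrained thermal stress σ = E·α·ΔT = 116.0×10³ MPa × 9.31×10⁻⁶ × 45.20 = 48.8 MPa (compressive).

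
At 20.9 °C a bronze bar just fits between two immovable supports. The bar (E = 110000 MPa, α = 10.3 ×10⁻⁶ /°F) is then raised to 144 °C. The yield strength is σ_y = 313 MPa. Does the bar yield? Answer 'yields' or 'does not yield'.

E = 110000 MPa = 110.0 GPa.
α = 10.3×10⁻⁶/°F × 9/5 = 18.5×10⁻⁶/K.
ΔT = 123.1 K. Constrained thermal stress σ = E·α·ΔT = 110.0×10³ MPa × 18.5×10⁻⁶ × 123.1 = 251 MPa (compressive).
Compare to σ_y = 313 MPa: σ < σ_y, so it does not yield.

does not yield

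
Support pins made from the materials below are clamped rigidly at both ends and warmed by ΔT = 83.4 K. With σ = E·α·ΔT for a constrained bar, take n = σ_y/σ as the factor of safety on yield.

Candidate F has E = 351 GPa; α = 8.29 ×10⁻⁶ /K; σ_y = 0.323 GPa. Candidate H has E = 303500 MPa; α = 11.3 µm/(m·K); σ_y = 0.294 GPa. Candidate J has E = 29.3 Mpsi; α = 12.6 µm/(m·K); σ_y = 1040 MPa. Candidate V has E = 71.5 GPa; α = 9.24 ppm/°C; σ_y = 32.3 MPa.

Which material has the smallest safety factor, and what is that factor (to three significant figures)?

Per material, after unit conversion:
  candidate F: E = 351.0, α = 8.29, σ_y = 323.0 → σ = 243 MPa, n = 1.33
  candidate H: E = 303.5, α = 11.3, σ_y = 294.0 → σ = 286 MPa, n = 1.03
  candidate J: E = 202.0, α = 12.6, σ_y = 1040 → σ = 212 MPa, n = 4.90
  candidate V: E = 71.50, α = 9.24, σ_y = 32.30 → σ = 55.1 MPa, n = 0.586
The minimum is candidate V at n = 0.586.

candidate V, n = 0.586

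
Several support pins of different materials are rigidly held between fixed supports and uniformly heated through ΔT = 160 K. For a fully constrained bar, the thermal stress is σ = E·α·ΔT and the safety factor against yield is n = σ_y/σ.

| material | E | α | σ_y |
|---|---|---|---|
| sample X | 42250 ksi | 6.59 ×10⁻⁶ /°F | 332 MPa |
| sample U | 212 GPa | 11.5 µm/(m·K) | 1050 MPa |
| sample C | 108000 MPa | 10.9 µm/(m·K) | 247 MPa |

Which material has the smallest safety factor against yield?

In consistent units (E in GPa, α in ×10⁻⁶/K, σ_y in MPa):
  sample X: E = 291.3, α = 11.9, σ_y = 332.0 → σ = 553 MPa, n = 0.601
  sample U: E = 212.0, α = 11.5, σ_y = 1050 → σ = 390 MPa, n = 2.69
  sample C: E = 108.0, α = 10.9, σ_y = 247.0 → σ = 188 MPa, n = 1.31
Sample X has the lowest safety factor, n = 0.601.

sample X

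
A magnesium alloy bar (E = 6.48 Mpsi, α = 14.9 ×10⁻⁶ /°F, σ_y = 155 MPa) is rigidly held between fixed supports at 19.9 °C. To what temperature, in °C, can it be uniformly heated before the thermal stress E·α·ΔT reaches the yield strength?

149 °C

E = 6.48 Mpsi = 44.68 GPa.
α = 14.9×10⁻⁶/°F × 9/5 = 26.8×10⁻⁶/K.
E·α·ΔT = 155.0 MPa ⇒ ΔT = 155.0 / (44.68×10³ × 26.8×10⁻⁶) = 129.4 K.
T = 19.9 + 129.4 = 149.3 °C.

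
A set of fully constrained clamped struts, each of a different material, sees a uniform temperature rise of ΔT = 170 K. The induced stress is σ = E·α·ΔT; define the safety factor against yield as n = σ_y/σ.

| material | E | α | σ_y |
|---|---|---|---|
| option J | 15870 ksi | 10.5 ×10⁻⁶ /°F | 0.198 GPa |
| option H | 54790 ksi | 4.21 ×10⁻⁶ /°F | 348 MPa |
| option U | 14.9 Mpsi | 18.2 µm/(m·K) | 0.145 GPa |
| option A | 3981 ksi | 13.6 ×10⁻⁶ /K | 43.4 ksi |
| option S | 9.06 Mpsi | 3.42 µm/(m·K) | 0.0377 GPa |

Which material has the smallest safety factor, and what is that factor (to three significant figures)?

option U, n = 0.456

With everything in SI (GPa, ×10⁻⁶/K, MPa):
  option J: E = 109.4, α = 18.9, σ_y = 198.0 → σ = 352 MPa, n = 0.563
  option H: E = 377.8, α = 7.58, σ_y = 348.0 → σ = 487 MPa, n = 0.715
  option U: E = 102.7, α = 18.2, σ_y = 145.0 → σ = 318 MPa, n = 0.456
  option A: E = 27.45, α = 13.6, σ_y = 299.2 → σ = 63.5 MPa, n = 4.72
  option S: E = 62.47, α = 3.42, σ_y = 37.70 → σ = 36.3 MPa, n = 1.04
Smallest n: option U with n = 0.456.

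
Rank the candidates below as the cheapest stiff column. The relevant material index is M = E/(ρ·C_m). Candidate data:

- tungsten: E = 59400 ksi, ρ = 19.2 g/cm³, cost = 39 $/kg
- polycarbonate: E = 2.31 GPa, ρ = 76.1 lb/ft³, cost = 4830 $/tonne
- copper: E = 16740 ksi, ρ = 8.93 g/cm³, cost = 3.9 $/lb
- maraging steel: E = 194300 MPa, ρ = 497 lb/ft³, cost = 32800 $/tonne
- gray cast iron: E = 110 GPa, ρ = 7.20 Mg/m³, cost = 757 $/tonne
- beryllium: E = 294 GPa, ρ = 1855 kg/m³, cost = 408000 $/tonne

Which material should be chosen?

Convert each candidate to consistent units, then evaluate M:
  tungsten: E = 409.5 GPa, ρ = 19200 kg/m³, cost = 39.00 $/kg
  polycarbonate: E = 2.310 GPa, ρ = 1219 kg/m³, cost = 4.830 $/kg
  copper: E = 115.4 GPa, ρ = 8930 kg/m³, cost = 8.598 $/kg
  maraging steel: E = 194.3 GPa, ρ = 7961 kg/m³, cost = 32.80 $/kg
  gray cast iron: E = 110.0 GPa, ρ = 7200 kg/m³, cost = 0.7570 $/kg
  beryllium: E = 294.0 GPa, ρ = 1855 kg/m³, cost = 408.0 $/kg
  gray cast iron: M = 20.2 MN·m per $
  copper: M = 1.50 MN·m per $
  maraging steel: M = 0.744 MN·m per $
  tungsten: M = 0.547 MN·m per $
  polycarbonate: M = 0.392 MN·m per $
  beryllium: M = 0.388 MN·m per $
The maximum is for gray cast iron.

gray cast iron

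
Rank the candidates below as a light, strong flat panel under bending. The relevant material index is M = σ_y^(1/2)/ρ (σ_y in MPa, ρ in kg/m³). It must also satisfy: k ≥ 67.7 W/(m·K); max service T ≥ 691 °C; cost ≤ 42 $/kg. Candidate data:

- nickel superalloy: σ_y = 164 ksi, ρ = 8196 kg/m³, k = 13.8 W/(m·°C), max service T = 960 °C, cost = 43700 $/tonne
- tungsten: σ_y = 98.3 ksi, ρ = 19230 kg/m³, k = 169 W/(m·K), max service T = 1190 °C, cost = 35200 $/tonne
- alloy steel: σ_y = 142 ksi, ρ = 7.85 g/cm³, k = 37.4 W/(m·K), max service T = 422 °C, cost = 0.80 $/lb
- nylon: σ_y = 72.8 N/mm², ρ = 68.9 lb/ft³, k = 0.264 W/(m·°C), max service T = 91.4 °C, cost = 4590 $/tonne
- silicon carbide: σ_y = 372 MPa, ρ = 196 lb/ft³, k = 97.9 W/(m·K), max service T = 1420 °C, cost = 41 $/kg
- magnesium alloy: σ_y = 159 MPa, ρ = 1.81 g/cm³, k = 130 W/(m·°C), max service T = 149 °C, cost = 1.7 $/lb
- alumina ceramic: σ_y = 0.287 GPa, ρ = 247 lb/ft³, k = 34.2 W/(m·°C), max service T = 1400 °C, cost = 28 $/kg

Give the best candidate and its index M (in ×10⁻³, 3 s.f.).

Screen on constraints: k ≥ 67.7 W/(m·K); max service T ≥ 691 °C; cost ≤ 42 $/kg. Survivors: tungsten, silicon carbide.
In SI units:
  tungsten: σ_y = 677.8 MPa, ρ = 19230 kg/m³
  silicon carbide: σ_y = 372.0 MPa, ρ = 3140 kg/m³
  silicon carbide: M = 6.14×10⁻³
  tungsten: M = 1.35×10⁻³
Silicon carbide has the largest M.

silicon carbide, M = 6.14×10⁻³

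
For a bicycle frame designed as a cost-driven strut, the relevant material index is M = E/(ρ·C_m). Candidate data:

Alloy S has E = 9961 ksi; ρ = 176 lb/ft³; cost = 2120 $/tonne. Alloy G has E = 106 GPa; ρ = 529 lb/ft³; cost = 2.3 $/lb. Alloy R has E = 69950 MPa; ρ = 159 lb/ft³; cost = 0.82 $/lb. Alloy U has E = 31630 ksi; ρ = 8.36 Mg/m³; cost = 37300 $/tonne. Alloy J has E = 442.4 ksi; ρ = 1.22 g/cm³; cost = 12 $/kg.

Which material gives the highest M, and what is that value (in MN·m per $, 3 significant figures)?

In SI units:
  alloy S: E = 68.68 GPa, ρ = 2819 kg/m³, cost = 2.120 $/kg
  alloy G: E = 106.0 GPa, ρ = 8474 kg/m³, cost = 5.071 $/kg
  alloy R: E = 69.95 GPa, ρ = 2547 kg/m³, cost = 1.808 $/kg
  alloy U: E = 218.1 GPa, ρ = 8360 kg/m³, cost = 37.30 $/kg
  alloy J: E = 3.050 GPa, ρ = 1220 kg/m³, cost = 12.00 $/kg
  alloy R: M = 15.2 MN·m per $
  alloy S: M = 11.5 MN·m per $
  alloy G: M = 2.47 MN·m per $
  alloy U: M = 0.699 MN·m per $
  alloy J: M = 0.208 MN·m per $
The maximum is for alloy R.

alloy R, M = 15.2 MN·m per $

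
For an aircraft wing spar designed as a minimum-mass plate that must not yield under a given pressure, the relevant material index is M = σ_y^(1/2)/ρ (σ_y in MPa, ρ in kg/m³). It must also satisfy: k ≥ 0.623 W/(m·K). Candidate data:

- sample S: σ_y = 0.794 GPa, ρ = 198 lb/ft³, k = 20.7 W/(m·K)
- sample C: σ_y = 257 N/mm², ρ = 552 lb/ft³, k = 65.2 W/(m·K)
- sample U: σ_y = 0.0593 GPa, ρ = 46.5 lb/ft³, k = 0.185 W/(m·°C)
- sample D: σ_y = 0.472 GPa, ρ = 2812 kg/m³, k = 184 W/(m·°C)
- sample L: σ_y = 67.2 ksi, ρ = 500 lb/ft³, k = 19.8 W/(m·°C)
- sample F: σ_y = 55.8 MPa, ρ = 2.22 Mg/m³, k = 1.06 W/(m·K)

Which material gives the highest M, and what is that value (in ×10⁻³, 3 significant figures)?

sample S, M = 8.88×10⁻³

Screen on constraints: k ≥ 0.623 W/(m·K). Survivors: sample S, sample C, sample D, sample L, sample F.
Normalizing units and computing the index:
  sample S: σ_y = 794.0 MPa, ρ = 3172 kg/m³
  sample C: σ_y = 257.0 MPa, ρ = 8842 kg/m³
  sample D: σ_y = 472.0 MPa, ρ = 2812 kg/m³
  sample L: σ_y = 463.3 MPa, ρ = 8009 kg/m³
  sample F: σ_y = 55.80 MPa, ρ = 2220 kg/m³
  sample S: M = 8.88×10⁻³
  sample D: M = 7.73×10⁻³
  sample F: M = 3.36×10⁻³
  sample L: M = 2.69×10⁻³
  sample C: M = 1.81×10⁻³
Sample S ranks first.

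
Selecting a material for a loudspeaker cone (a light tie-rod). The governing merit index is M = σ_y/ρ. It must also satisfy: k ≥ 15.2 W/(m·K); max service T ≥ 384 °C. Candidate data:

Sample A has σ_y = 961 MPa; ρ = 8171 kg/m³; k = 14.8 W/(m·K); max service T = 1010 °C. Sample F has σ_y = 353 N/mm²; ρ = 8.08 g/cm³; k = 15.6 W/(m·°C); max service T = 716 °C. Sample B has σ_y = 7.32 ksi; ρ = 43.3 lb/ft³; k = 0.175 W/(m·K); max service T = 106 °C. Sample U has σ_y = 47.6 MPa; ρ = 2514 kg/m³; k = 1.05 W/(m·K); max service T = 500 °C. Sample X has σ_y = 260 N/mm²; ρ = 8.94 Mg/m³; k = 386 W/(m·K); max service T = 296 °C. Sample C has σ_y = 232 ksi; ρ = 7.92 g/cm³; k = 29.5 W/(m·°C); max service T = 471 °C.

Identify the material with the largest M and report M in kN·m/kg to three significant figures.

sample C, M = 202 kN·m/kg

Screen on constraints: k ≥ 15.2 W/(m·K); max service T ≥ 384 °C. Survivors: sample F, sample C.
In SI units:
  sample F: σ_y = 353.0 MPa, ρ = 8080 kg/m³
  sample C: σ_y = 1600 MPa, ρ = 7920 kg/m³
  sample C: M = 202 kN·m/kg
  sample F: M = 43.7 kN·m/kg
Sample C ranks first.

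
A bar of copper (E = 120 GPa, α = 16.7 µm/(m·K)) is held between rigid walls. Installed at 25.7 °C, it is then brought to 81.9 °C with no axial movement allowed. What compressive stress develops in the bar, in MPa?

ΔT = 56.20 K. Constrained thermal stress σ = E·α·ΔT = 120.0×10³ MPa × 16.7×10⁻⁶ × 56.20 = 113 MPa (compressive).

113 MPa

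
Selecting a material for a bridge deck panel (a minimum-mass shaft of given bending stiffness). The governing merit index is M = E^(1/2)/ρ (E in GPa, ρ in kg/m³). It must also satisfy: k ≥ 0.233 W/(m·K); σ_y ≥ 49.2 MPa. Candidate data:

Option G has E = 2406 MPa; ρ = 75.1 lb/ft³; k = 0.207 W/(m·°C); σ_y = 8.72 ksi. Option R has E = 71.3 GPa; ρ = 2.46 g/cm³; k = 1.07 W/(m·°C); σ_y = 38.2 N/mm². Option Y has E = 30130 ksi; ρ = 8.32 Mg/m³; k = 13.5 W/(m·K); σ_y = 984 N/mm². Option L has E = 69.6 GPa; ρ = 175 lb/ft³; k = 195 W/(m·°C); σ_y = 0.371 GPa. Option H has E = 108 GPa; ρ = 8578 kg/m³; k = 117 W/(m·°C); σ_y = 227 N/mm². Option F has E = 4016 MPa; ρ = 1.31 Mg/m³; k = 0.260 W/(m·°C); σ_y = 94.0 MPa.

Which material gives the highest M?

option L

Screen on constraints: k ≥ 0.233 W/(m·K); σ_y ≥ 49.2 MPa. Survivors: option Y, option L, option H, option F.
After converting to SI:
  option Y: E = 207.7 GPa, ρ = 8320 kg/m³
  option L: E = 69.60 GPa, ρ = 2803 kg/m³
  option H: E = 108.0 GPa, ρ = 8578 kg/m³
  option F: E = 4.016 GPa, ρ = 1310 kg/m³
  option L: M = 2.98×10⁻³
  option Y: M = 1.73×10⁻³
  option F: M = 1.53×10⁻³
  option H: M = 1.21×10⁻³
Option L has the largest M.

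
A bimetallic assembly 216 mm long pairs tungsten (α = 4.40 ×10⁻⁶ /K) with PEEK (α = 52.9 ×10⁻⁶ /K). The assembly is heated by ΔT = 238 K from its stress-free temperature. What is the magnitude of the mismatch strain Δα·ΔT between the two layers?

Δα = |4.40 − 52.9|×10⁻⁶/K = 48.5×10⁻⁶/K.
Mismatch strain = Δα·ΔT = 48.5×10⁻⁶ × 238.0 = 0.0115.

0.0115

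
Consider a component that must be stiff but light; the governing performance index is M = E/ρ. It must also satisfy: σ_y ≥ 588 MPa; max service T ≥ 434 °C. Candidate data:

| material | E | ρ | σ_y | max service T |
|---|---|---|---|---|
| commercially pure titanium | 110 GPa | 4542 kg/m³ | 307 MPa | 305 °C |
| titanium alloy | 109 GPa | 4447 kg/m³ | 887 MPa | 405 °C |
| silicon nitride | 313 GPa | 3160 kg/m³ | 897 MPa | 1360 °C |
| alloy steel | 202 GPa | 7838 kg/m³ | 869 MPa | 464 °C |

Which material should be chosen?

silicon nitride

Screen on constraints: σ_y ≥ 588 MPa; max service T ≥ 434 °C. Survivors: silicon nitride, alloy steel.
Computing M directly (units already consistent):
  silicon nitride: M = 99.1 MN·m/kg
  alloy steel: M = 25.8 MN·m/kg
Highest index: silicon nitride.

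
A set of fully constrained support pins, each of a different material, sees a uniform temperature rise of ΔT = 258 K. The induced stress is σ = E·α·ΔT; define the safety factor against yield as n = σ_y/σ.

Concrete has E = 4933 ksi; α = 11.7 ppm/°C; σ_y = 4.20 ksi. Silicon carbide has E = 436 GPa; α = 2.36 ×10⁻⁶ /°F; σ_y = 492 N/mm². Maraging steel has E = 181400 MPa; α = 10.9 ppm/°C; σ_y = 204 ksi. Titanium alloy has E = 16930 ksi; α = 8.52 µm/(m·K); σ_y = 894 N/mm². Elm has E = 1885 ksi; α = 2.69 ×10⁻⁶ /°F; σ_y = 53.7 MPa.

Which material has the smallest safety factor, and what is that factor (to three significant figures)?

concrete, n = 0.282

In consistent units (E in GPa, α in ×10⁻⁶/K, σ_y in MPa):
  concrete: E = 34.01, α = 11.7, σ_y = 28.96 → σ = 103 MPa, n = 0.282
  silicon carbide: E = 436.0, α = 4.25, σ_y = 492.0 → σ = 478 MPa, n = 1.03
  maraging steel: E = 181.4, α = 10.9, σ_y = 1407 → σ = 510 MPa, n = 2.76
  titanium alloy: E = 116.7, α = 8.52, σ_y = 894.0 → σ = 257 MPa, n = 3.48
  elm: E = 13.00, α = 4.84, σ_y = 53.70 → σ = 16.2 MPa, n = 3.31
Concrete has the lowest safety factor, n = 0.282.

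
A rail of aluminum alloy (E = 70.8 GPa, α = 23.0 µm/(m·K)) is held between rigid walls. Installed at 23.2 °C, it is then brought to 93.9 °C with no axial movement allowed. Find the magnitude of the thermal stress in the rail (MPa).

ΔT = 70.70 K. Constrained thermal stress σ = E·α·ΔT = 70.80×10³ MPa × 23.0×10⁻⁶ × 70.70 = 115 MPa (compressive).

115 MPa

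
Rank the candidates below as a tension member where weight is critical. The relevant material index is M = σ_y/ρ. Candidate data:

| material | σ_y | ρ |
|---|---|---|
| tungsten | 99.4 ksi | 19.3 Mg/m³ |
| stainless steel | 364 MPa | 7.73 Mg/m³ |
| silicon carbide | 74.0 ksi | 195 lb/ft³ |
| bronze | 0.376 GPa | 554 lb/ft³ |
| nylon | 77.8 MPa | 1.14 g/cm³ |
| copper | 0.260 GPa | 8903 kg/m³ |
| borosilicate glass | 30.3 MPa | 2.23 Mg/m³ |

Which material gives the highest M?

silicon carbide

Convert each candidate to consistent units, then evaluate M:
  tungsten: σ_y = 685.3 MPa, ρ = 19300 kg/m³
  stainless steel: σ_y = 364.0 MPa, ρ = 7730 kg/m³
  silicon carbide: σ_y = 510.2 MPa, ρ = 3124 kg/m³
  bronze: σ_y = 376.0 MPa, ρ = 8874 kg/m³
  nylon: σ_y = 77.80 MPa, ρ = 1140 kg/m³
  copper: σ_y = 260.0 MPa, ρ = 8903 kg/m³
  borosilicate glass: σ_y = 30.30 MPa, ρ = 2230 kg/m³
  silicon carbide: M = 163 kN·m/kg
  nylon: M = 68.2 kN·m/kg
  stainless steel: M = 47.1 kN·m/kg
  bronze: M = 42.4 kN·m/kg
  tungsten: M = 35.5 kN·m/kg
  copper: M = 29.2 kN·m/kg
  borosilicate glass: M = 13.6 kN·m/kg
Silicon carbide has the largest M.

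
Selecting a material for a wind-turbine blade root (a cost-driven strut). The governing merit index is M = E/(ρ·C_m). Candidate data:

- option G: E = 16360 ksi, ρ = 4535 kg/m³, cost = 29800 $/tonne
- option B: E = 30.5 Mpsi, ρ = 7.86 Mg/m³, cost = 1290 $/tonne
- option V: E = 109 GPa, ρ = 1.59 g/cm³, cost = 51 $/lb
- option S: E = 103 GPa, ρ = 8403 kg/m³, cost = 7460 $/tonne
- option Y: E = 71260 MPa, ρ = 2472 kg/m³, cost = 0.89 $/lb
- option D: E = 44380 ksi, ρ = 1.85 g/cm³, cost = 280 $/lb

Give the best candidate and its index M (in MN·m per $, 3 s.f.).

Convert each candidate to consistent units, then evaluate M:
  option G: E = 112.8 GPa, ρ = 4535 kg/m³, cost = 29.80 $/kg
  option B: E = 210.3 GPa, ρ = 7860 kg/m³, cost = 1.290 $/kg
  option V: E = 109.0 GPa, ρ = 1590 kg/m³, cost = 112.4 $/kg
  option S: E = 103.0 GPa, ρ = 8403 kg/m³, cost = 7.460 $/kg
  option Y: E = 71.26 GPa, ρ = 2472 kg/m³, cost = 1.962 $/kg
  option D: E = 306.0 GPa, ρ = 1850 kg/m³, cost = 617.3 $/kg
  option B: M = 20.7 MN·m per $
  option Y: M = 14.7 MN·m per $
  option S: M = 1.64 MN·m per $
  option G: M = 0.835 MN·m per $
  option V: M = 0.610 MN·m per $
  option D: M = 0.268 MN·m per $
Highest index: option B.

option B, M = 20.7 MN·m per $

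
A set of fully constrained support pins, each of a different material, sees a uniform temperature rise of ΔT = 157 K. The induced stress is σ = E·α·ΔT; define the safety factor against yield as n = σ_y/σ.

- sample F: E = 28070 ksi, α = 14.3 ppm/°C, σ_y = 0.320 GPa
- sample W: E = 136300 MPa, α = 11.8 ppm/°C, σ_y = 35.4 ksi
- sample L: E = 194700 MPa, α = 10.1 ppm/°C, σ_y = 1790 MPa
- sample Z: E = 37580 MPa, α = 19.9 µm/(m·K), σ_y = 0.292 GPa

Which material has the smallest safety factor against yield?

sample F

Converting E to GPa, α to ×10⁻⁶/K, σ_y to MPa, then σ and n for each:
  sample F: E = 193.5, α = 14.3, σ_y = 320.0 → σ = 435 MPa, n = 0.736
  sample W: E = 136.3, α = 11.8, σ_y = 244.1 → σ = 253 MPa, n = 0.967
  sample L: E = 194.7, α = 10.1, σ_y = 1790 → σ = 309 MPa, n = 5.80
  sample Z: E = 37.58, α = 19.9, σ_y = 292.0 → σ = 117 MPa, n = 2.49
The minimum is sample F at n = 0.736.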